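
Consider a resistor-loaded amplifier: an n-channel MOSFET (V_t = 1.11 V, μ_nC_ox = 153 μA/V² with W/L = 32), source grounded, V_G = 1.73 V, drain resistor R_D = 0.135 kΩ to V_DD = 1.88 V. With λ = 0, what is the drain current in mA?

I_D = 0.941 mA

V_GS = V_G = 1.73 V, so V_ov = 1.73 − 1.11 = 0.62 V.
k_n = μ_nC_ox · (W/L) = 4.896 mA/V².
Assume saturation: I_D = ½ k_n V_ov² = 0.5 × 4.896 × 0.62² = 0.941 mA, giving V_DS = V_DD − I_D R_D = 1.88 − 0.941 × 0.135 = 1.75 V.
V_DS = 1.75 V ≥ V_ov = 0.62 V, confirming saturation.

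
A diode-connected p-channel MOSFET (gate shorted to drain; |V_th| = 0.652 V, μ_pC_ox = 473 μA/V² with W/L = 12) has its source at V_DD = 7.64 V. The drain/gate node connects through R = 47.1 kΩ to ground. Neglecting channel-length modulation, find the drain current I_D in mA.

With gate tied to drain, V_SG = V_SD ≥ V_SG − |V_th|, so the device is in saturation.
k_p = μ_pC_ox · (W/L) = 5.676 mA/V².
KCL at the drain: ½ k_p (V_SG − |V_th|)² = (V_DD − V_SG)/R.
Let x = V_SG − 0.652. Then 134 x² + x − 6.988 = 0, giving x = 0.225 V (positive root), so V_SG = 0.877 V.
I_D = (V_DD − V_SG)/R = (7.64 − 0.877) / 47.1 = 0.144 mA.

I_D = 0.144 mA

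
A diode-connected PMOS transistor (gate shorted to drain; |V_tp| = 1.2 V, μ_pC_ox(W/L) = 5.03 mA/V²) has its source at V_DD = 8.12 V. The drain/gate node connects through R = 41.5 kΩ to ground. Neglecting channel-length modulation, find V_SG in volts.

With gate tied to drain, V_SG = V_SD ≥ V_SG − |V_tp|, so the device is in saturation.
KCL at the drain: ½ k_p (V_SG − |V_tp|)² = (V_DD − V_SG)/R.
Let x = V_SG − 1.2. Then 104 x² + x − 6.92 = 0, giving x = 0.253 V (positive root), so V_SG = 1.45 V.
I_D = (V_DD − V_SG)/R = (8.12 − 1.45) / 41.5 = 0.161 mA.

V_SG = 1.45 V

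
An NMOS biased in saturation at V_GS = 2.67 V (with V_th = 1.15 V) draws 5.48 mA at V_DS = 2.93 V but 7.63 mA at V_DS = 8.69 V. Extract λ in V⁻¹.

With V_GS fixed, I_D ∝ (1 + λ V_DS) in saturation, so I_D2/I_D1 = (1 + λ V_DS2)/(1 + λ V_DS1).
7.63/5.48 = 1.392 = (1 + 8.69 λ)/(1 + 2.93 λ).
Solving: λ (I_D1 V_DS2 − I_D2 V_DS1) = I_D2 − I_D1, so λ = (7.63 − 5.48) / (5.48 × 8.69 − 7.63 × 2.93) = 2.15 / 25.3 = 0.0851 V⁻¹.

λ = 0.0851 V⁻¹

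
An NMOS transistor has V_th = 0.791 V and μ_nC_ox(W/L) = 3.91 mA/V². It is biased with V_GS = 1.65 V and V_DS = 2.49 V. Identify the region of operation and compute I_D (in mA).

Saturation; I_D = 1.44 mA

V_ov = V_GS − V_th = 1.65 − 0.791 = 0.859 V.
Since V_DS = 2.49 V ≥ V_ov = 0.859 V, the device is in saturation.
I_D = ½ k_n V_ov² = 0.5 × 3.91 × 0.859² = 1.44 mA.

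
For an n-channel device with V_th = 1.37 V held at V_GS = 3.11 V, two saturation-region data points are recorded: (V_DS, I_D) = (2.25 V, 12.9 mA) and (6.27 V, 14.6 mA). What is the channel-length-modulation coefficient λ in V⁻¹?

With V_GS fixed, I_D ∝ (1 + λ V_DS) in saturation, so I_D2/I_D1 = (1 + λ V_DS2)/(1 + λ V_DS1).
14.6/12.9 = 1.132 = (1 + 6.27 λ)/(1 + 2.25 λ).
Solving: λ (I_D1 V_DS2 − I_D2 V_DS1) = I_D2 − I_D1, so λ = (14.6 − 12.9) / (12.9 × 6.27 − 14.6 × 2.25) = 1.7 / 48 = 0.0354 V⁻¹.

λ = 0.0354 V⁻¹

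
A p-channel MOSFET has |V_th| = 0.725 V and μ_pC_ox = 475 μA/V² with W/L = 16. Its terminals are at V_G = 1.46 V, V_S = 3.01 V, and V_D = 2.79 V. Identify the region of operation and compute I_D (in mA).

Triode; I_D = 1.20 mA

V_SG = V_S − V_G = 3.01 − 1.46 = 1.55 V; V_SD = V_S − V_D = 3.01 − 2.79 = 0.22 V.
k_p = μ_pC_ox · (W/L) = 7.6 mA/V².
V_ov = V_SG − |V_th| = 1.55 − 0.725 = 0.825 V.
Since V_SD = 0.22 V < V_ov = 0.825 V, the device is in the triode region.
I_D = k_p [V_ov · V_SD − ½ V_SD²] = 7.6 × [0.825 × 0.22 − 0.5 × 0.22²] = 1.2 mA.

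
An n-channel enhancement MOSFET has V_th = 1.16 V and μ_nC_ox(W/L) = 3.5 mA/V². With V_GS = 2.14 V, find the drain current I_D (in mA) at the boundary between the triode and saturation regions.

I_D = 1.68 mA

At the boundary V_DS = V_ov = V_GS − V_th = 2.14 − 1.16 = 0.98 V.
I_D = ½ k_n V_ov² = 0.5 × 3.5 × 0.98² = 1.68 mA.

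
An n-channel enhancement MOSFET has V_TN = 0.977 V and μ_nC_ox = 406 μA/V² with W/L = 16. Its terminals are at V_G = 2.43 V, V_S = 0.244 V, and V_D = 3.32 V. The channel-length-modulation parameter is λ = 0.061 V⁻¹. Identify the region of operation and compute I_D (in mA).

Saturation; I_D = 5.64 mA

V_GS = V_G − V_S = 2.43 − 0.244 = 2.19 V; V_DS = V_D − V_S = 3.32 − 0.244 = 3.08 V.
k_n = μ_nC_ox · (W/L) = 6.496 mA/V².
V_ov = V_GS − V_TN = 2.19 − 0.977 = 1.21 V.
Since V_DS = 3.08 V ≥ V_ov = 1.21 V, the device is in saturation.
I_D = ½ k_n V_ov² (1 + λ V_DS) = 0.5 × 6.496 × 1.21² × (1 + 0.061 × 3.08) = 5.64 mA.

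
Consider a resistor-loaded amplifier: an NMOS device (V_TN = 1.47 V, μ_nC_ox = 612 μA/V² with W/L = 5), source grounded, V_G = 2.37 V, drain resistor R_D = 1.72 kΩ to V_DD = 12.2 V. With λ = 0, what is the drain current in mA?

V_GS = V_G = 2.37 V, so V_ov = 2.37 − 1.47 = 0.9 V.
k_n = μ_nC_ox · (W/L) = 3.06 mA/V².
Assume saturation: I_D = ½ k_n V_ov² = 0.5 × 3.06 × 0.9² = 1.24 mA, giving V_DS = V_DD − I_D R_D = 12.2 − 1.24 × 1.72 = 10.1 V.
V_DS = 10.1 V ≥ V_ov = 0.9 V, confirming saturation.

I_D = 1.24 mA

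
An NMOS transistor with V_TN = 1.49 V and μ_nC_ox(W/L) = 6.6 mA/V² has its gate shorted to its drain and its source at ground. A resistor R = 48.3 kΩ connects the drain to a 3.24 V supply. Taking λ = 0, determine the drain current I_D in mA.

With gate tied to drain, V_GS = V_DS ≥ V_GS − V_TN, so the device is in saturation.
KCL at the drain: ½ k_n (V_GS − V_TN)² = (V_DD − V_GS)/R.
Let x = V_GS − 1.49. Then 159 x² + x − 1.75 = 0, giving x = 0.102 V (positive root), so V_GS = 1.59 V.
I_D = (V_DD − V_GS)/R = (3.24 − 1.59) / 48.3 = 0.0341 mA.

I_D = 0.0341 mA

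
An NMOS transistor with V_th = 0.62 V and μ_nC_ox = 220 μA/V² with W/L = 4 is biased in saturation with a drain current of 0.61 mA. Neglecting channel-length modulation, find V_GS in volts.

k_n = μ_nC_ox · (W/L) = 0.88 mA/V².
In saturation I_D = ½ k_n (V_GS − V_th)², so V_GS − V_th = √(2 I_D / k_n) = √(2 × 0.61 / 0.88) = 1.18 V.
V_GS = 0.62 + 1.18 = 1.8 V.

V_GS = 1.80 V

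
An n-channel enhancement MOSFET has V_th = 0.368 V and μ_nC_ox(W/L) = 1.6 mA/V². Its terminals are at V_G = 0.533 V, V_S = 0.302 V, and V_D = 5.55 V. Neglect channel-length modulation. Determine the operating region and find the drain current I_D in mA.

V_GS = V_G − V_S = 0.533 − 0.302 = 0.231 V; V_DS = V_D − V_S = 5.55 − 0.302 = 5.25 V.
V_GS = 0.231 V < V_th = 0.368 V, so the transistor is in cutoff.

Cutoff; I_D = 0 mA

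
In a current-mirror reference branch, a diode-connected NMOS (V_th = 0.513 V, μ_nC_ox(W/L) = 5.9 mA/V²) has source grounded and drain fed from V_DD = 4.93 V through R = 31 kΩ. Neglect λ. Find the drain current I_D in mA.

With gate tied to drain, V_GS = V_DS ≥ V_GS − V_th, so the device is in saturation.
KCL at the drain: ½ k_n (V_GS − V_th)² = (V_DD − V_GS)/R.
Let x = V_GS − 0.513. Then 91.5 x² + x − 4.417 = 0, giving x = 0.214 V (positive root), so V_GS = 0.727 V.
I_D = (V_DD − V_GS)/R = (4.93 − 0.727) / 31 = 0.136 mA.

I_D = 0.136 mA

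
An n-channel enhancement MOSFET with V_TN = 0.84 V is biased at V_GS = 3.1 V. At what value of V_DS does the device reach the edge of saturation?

V_DS,sat = 2.26 V

The boundary between triode and saturation is V_DS = V_GS − V_TN = V_ov.
V_ov = 3.1 − 0.84 = 2.26 V.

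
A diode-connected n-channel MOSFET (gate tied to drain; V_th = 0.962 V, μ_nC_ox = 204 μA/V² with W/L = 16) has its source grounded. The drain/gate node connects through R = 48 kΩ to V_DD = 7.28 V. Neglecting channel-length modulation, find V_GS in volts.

V_GS = 1.24 V

With gate tied to drain, V_GS = V_DS ≥ V_GS − V_th, so the device is in saturation.
k_n = μ_nC_ox · (W/L) = 3.264 mA/V².
KCL at the drain: ½ k_n (V_GS − V_th)² = (V_DD − V_GS)/R.
Let x = V_GS − 0.962. Then 78.3 x² + x − 6.318 = 0, giving x = 0.278 V (positive root), so V_GS = 1.24 V.
I_D = (V_DD − V_GS)/R = (7.28 − 1.24) / 48 = 0.126 mA.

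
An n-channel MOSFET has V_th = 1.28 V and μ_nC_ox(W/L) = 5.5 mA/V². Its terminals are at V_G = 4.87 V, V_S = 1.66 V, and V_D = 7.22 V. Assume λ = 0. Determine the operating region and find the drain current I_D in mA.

Saturation; I_D = 10.2 mA

V_GS = V_G − V_S = 4.87 − 1.66 = 3.21 V; V_DS = V_D − V_S = 7.22 − 1.66 = 5.56 V.
V_ov = V_GS − V_th = 3.21 − 1.28 = 1.93 V.
Since V_DS = 5.56 V ≥ V_ov = 1.93 V, the device is in saturation.
I_D = ½ k_n V_ov² = 0.5 × 5.5 × 1.93² = 10.2 mA.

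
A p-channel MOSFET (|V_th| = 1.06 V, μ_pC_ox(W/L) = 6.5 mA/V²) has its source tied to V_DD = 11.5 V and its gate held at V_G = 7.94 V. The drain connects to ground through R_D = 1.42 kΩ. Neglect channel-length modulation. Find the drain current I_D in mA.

I_D = 7.72 mA

V_SG = V_DD − V_G = 11.5 − 7.94 = 3.56 V, so V_ov = 3.56 − 1.06 = 2.5 V.
Assume saturation: I_D = ½ k_p V_ov² = 0.5 × 6.5 × 2.5² = 20.3 mA, giving V_SD = V_DD − I_D R_D = 11.5 − 20.3 × 1.42 = -17.3 V.
But -17.3 V < V_ov = 2.5 V, so the device is actually in triode.
In triode I_D = k_p[V_ov V_SD − ½ V_SD²] and I_D = (V_DD − V_SD)/R_D. Equating: 4.62 V_SD² − 24.07 V_SD + 11.5 = 0, giving V_SD = 0.532 V (the root below V_ov).
I_D = (11.5 − 0.532) / 1.42 = 7.72 mA.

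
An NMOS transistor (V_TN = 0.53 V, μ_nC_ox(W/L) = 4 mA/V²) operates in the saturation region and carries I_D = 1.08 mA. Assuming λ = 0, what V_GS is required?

V_GS = 1.26 V

In saturation I_D = ½ k_n (V_GS − V_TN)², so V_GS − V_TN = √(2 I_D / k_n) = √(2 × 1.08 / 4) = 0.735 V.
V_GS = 0.53 + 0.735 = 1.26 V.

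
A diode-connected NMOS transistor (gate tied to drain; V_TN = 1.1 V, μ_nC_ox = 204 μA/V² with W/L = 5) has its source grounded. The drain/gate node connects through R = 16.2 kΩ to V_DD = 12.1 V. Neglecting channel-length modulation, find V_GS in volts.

With gate tied to drain, V_GS = V_DS ≥ V_GS − V_TN, so the device is in saturation.
k_n = μ_nC_ox · (W/L) = 1.02 mA/V².
KCL at the drain: ½ k_n (V_GS − V_TN)² = (V_DD − V_GS)/R.
Let x = V_GS − 1.1. Then 8.26 x² + x − 11 = 0, giving x = 1.09 V (positive root), so V_GS = 2.19 V.
I_D = (V_DD − V_GS)/R = (12.1 − 2.19) / 16.2 = 0.611 mA.

V_GS = 2.19 V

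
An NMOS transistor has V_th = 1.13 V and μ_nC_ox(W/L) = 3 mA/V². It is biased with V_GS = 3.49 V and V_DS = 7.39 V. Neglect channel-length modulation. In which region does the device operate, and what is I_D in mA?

Saturation; I_D = 8.35 mA

V_ov = V_GS − V_th = 3.49 − 1.13 = 2.36 V.
Since V_DS = 7.39 V ≥ V_ov = 2.36 V, the device is in saturation.
I_D = ½ k_n V_ov² = 0.5 × 3 × 2.36² = 8.35 mA.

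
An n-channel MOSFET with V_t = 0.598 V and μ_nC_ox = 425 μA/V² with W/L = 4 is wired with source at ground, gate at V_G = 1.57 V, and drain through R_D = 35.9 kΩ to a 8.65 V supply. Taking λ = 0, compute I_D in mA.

V_GS = V_G = 1.57 V, so V_ov = 1.57 − 0.598 = 0.972 V.
k_n = μ_nC_ox · (W/L) = 1.7 mA/V².
Assume saturation: I_D = ½ k_n V_ov² = 0.5 × 1.7 × 0.972² = 0.803 mA, giving V_DS = V_DD − I_D R_D = 8.65 − 0.803 × 35.9 = -20.2 V.
But -20.2 V < V_ov = 0.972 V, so the device is actually in triode.
In triode I_D = k_n[V_ov V_DS − ½ V_DS²] and I_D = (V_DD − V_DS)/R_D. Equating: 30.5 V_DS² − 60.32 V_DS + 8.65 = 0, giving V_DS = 0.156 V (the root below V_ov).
I_D = (8.65 − 0.156) / 35.9 = 0.237 mA.

I_D = 0.237 mA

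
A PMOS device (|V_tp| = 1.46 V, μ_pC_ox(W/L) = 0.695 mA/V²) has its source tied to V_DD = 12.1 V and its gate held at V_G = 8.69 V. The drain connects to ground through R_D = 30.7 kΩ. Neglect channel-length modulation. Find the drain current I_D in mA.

V_SG = V_DD − V_G = 12.1 − 8.69 = 3.41 V, so V_ov = 3.41 − 1.46 = 1.95 V.
Assume saturation: I_D = ½ k_p V_ov² = 0.5 × 0.695 × 1.95² = 1.32 mA, giving V_SD = V_DD − I_D R_D = 12.1 − 1.32 × 30.7 = -28.5 V.
But -28.5 V < V_ov = 1.95 V, so the device is actually in triode.
In triode I_D = k_p[V_ov V_SD − ½ V_SD²] and I_D = (V_DD − V_SD)/R_D. Equating: 10.7 V_SD² − 42.61 V_SD + 12.1 = 0, giving V_SD = 0.308 V (the root below V_ov).
I_D = (12.1 − 0.308) / 30.7 = 0.384 mA.

I_D = 0.384 mA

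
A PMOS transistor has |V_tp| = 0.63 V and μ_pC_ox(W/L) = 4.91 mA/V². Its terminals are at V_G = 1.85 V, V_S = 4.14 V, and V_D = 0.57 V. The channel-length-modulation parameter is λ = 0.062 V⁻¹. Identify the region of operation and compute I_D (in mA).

Saturation; I_D = 8.26 mA

V_SG = V_S − V_G = 4.14 − 1.85 = 2.29 V; V_SD = V_S − V_D = 4.14 − 0.57 = 3.57 V.
V_ov = V_SG − |V_tp| = 2.29 − 0.63 = 1.66 V.
Since V_SD = 3.57 V ≥ V_ov = 1.66 V, the device is in saturation.
I_D = ½ k_p V_ov² (1 + λ V_SD) = 0.5 × 4.91 × 1.66² × (1 + 0.062 × 3.57) = 8.26 mA.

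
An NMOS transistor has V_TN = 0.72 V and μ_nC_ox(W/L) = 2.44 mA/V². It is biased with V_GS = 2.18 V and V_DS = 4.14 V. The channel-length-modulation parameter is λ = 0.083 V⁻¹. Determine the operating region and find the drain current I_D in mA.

Saturation; I_D = 3.49 mA

V_ov = V_GS − V_TN = 2.18 − 0.72 = 1.46 V.
Since V_DS = 4.14 V ≥ V_ov = 1.46 V, the device is in saturation.
I_D = ½ k_n V_ov² (1 + λ V_DS) = 0.5 × 2.44 × 1.46² × (1 + 0.083 × 4.14) = 3.49 mA.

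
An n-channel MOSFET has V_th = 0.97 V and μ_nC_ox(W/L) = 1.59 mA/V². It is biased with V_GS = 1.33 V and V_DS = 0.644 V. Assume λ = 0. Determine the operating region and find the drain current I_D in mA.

V_ov = V_GS − V_th = 1.33 − 0.97 = 0.36 V.
Since V_DS = 0.644 V ≥ V_ov = 0.36 V, the device is in saturation.
I_D = ½ k_n V_ov² = 0.5 × 1.59 × 0.36² = 0.103 mA.

Saturation; I_D = 0.103 mA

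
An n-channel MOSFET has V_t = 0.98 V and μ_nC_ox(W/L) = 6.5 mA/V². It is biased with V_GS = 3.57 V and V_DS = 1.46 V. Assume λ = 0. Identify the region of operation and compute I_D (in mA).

Triode; I_D = 17.7 mA

V_ov = V_GS − V_t = 3.57 − 0.98 = 2.59 V.
Since V_DS = 1.46 V < V_ov = 2.59 V, the device is in the triode region.
I_D = k_n [V_ov · V_DS − ½ V_DS²] = 6.5 × [2.59 × 1.46 − 0.5 × 1.46²] = 17.7 mA.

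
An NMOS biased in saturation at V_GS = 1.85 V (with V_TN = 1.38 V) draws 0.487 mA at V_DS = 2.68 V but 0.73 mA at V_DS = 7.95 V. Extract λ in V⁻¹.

λ = 0.127 V⁻¹

With V_GS fixed, I_D ∝ (1 + λ V_DS) in saturation, so I_D2/I_D1 = (1 + λ V_DS2)/(1 + λ V_DS1).
0.73/0.487 = 1.499 = (1 + 7.95 λ)/(1 + 2.68 λ).
Solving: λ (I_D1 V_DS2 − I_D2 V_DS1) = I_D2 − I_D1, so λ = (0.73 − 0.487) / (0.487 × 7.95 − 0.73 × 2.68) = 0.243 / 1.92 = 0.127 V⁻¹.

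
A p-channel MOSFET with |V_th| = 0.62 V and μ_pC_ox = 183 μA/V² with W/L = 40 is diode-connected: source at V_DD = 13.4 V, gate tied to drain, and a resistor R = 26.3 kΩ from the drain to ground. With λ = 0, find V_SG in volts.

With gate tied to drain, V_SG = V_SD ≥ V_SG − |V_th|, so the device is in saturation.
k_p = μ_pC_ox · (W/L) = 7.32 mA/V².
KCL at the drain: ½ k_p (V_SG − |V_th|)² = (V_DD − V_SG)/R.
Let x = V_SG − 0.62. Then 96.3 x² + x − 12.78 = 0, giving x = 0.359 V (positive root), so V_SG = 0.979 V.
I_D = (V_DD − V_SG)/R = (13.4 − 0.979) / 26.3 = 0.472 mA.

V_SG = 0.979 V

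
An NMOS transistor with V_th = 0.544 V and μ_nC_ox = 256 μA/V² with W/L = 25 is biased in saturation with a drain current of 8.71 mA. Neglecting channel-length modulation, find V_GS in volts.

k_n = μ_nC_ox · (W/L) = 6.4 mA/V².
In saturation I_D = ½ k_n (V_GS − V_th)², so V_GS − V_th = √(2 I_D / k_n) = √(2 × 8.71 / 6.4) = 1.65 V.
V_GS = 0.544 + 1.65 = 2.19 V.

V_GS = 2.19 V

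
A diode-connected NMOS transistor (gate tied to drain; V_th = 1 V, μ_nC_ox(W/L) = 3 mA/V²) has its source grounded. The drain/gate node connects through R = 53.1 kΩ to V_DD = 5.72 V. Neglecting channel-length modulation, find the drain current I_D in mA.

I_D = 0.0844 mA

With gate tied to drain, V_GS = V_DS ≥ V_GS − V_th, so the device is in saturation.
KCL at the drain: ½ k_n (V_GS − V_th)² = (V_DD − V_GS)/R.
Let x = V_GS − 1. Then 79.7 x² + x − 4.72 = 0, giving x = 0.237 V (positive root), so V_GS = 1.24 V.
I_D = (V_DD − V_GS)/R = (5.72 − 1.24) / 53.1 = 0.0844 mA.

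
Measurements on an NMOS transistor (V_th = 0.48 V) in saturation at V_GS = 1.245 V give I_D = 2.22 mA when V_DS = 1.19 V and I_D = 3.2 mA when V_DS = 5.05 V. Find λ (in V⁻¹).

λ = 0.132 V⁻¹

With V_GS fixed, I_D ∝ (1 + λ V_DS) in saturation, so I_D2/I_D1 = (1 + λ V_DS2)/(1 + λ V_DS1).
3.2/2.22 = 1.441 = (1 + 5.05 λ)/(1 + 1.19 λ).
Solving: λ (I_D1 V_DS2 − I_D2 V_DS1) = I_D2 − I_D1, so λ = (3.2 − 2.22) / (2.22 × 5.05 − 3.2 × 1.19) = 0.98 / 7.4 = 0.132 V⁻¹.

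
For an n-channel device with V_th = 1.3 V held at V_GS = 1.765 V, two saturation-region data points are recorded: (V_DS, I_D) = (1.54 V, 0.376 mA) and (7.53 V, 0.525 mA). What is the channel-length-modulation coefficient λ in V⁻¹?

With V_GS fixed, I_D ∝ (1 + λ V_DS) in saturation, so I_D2/I_D1 = (1 + λ V_DS2)/(1 + λ V_DS1).
0.525/0.376 = 1.396 = (1 + 7.53 λ)/(1 + 1.54 λ).
Solving: λ (I_D1 V_DS2 − I_D2 V_DS1) = I_D2 − I_D1, so λ = (0.525 − 0.376) / (0.376 × 7.53 − 0.525 × 1.54) = 0.149 / 2.02 = 0.0737 V⁻¹.

λ = 0.0737 V⁻¹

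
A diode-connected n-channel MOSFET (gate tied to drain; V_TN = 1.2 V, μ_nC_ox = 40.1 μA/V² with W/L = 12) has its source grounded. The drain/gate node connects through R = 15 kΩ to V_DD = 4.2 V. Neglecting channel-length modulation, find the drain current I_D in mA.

With gate tied to drain, V_GS = V_DS ≥ V_GS − V_TN, so the device is in saturation.
k_n = μ_nC_ox · (W/L) = 0.4812 mA/V².
KCL at the drain: ½ k_n (V_GS − V_TN)² = (V_DD − V_GS)/R.
Let x = V_GS − 1.2. Then 3.61 x² + x − 3 = 0, giving x = 0.784 V (positive root), so V_GS = 1.98 V.
I_D = (V_DD − V_GS)/R = (4.2 − 1.98) / 15 = 0.148 mA.

I_D = 0.148 mA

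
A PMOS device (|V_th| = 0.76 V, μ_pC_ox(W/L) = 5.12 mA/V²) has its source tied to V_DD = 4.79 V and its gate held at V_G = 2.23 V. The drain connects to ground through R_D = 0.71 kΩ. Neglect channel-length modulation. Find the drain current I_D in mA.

V_SG = V_DD − V_G = 4.79 − 2.23 = 2.56 V, so V_ov = 2.56 − 0.76 = 1.8 V.
Assume saturation: I_D = ½ k_p V_ov² = 0.5 × 5.12 × 1.8² = 8.29 mA, giving V_SD = V_DD − I_D R_D = 4.79 − 8.29 × 0.71 = -1.1 V.
But -1.1 V < V_ov = 1.8 V, so the device is actually in triode.
In triode I_D = k_p[V_ov V_SD − ½ V_SD²] and I_D = (V_DD − V_SD)/R_D. Equating: 1.82 V_SD² − 7.543 V_SD + 4.79 = 0, giving V_SD = 0.783 V (the root below V_ov).
I_D = (4.79 − 0.783) / 0.71 = 5.64 mA.

I_D = 5.64 mA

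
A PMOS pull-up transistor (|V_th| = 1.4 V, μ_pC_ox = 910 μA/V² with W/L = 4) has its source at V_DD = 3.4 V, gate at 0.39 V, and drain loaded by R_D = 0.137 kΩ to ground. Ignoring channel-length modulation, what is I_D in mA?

V_SG = V_DD − V_G = 3.4 − 0.39 = 3.01 V, so V_ov = 3.01 − 1.4 = 1.61 V.
k_p = μ_pC_ox · (W/L) = 3.64 mA/V².
Assume saturation: I_D = ½ k_p V_ov² = 0.5 × 3.64 × 1.61² = 4.72 mA, giving V_SD = V_DD − I_D R_D = 3.4 − 4.72 × 0.137 = 2.75 V.
V_SD = 2.75 V ≥ V_ov = 1.61 V, confirming saturation.

I_D = 4.72 mA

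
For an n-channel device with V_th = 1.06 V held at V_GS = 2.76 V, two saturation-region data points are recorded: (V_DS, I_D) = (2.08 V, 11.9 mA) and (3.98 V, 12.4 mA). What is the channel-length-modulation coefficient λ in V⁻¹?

λ = 0.0232 V⁻¹

With V_GS fixed, I_D ∝ (1 + λ V_DS) in saturation, so I_D2/I_D1 = (1 + λ V_DS2)/(1 + λ V_DS1).
12.4/11.9 = 1.042 = (1 + 3.98 λ)/(1 + 2.08 λ).
Solving: λ (I_D1 V_DS2 − I_D2 V_DS1) = I_D2 − I_D1, so λ = (12.4 − 11.9) / (11.9 × 3.98 − 12.4 × 2.08) = 0.5 / 21.6 = 0.0232 V⁻¹.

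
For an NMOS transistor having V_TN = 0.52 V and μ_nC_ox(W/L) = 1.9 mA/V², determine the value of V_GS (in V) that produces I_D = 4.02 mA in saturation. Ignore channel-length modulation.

In saturation I_D = ½ k_n (V_GS − V_TN)², so V_GS − V_TN = √(2 I_D / k_n) = √(2 × 4.02 / 1.9) = 2.06 V.
V_GS = 0.52 + 2.06 = 2.58 V.

V_GS = 2.58 V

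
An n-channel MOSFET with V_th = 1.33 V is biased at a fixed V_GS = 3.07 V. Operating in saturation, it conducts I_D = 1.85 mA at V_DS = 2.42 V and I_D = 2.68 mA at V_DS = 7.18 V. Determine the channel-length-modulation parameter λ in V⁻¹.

λ = 0.122 V⁻¹

With V_GS fixed, I_D ∝ (1 + λ V_DS) in saturation, so I_D2/I_D1 = (1 + λ V_DS2)/(1 + λ V_DS1).
2.68/1.85 = 1.449 = (1 + 7.18 λ)/(1 + 2.42 λ).
Solving: λ (I_D1 V_DS2 − I_D2 V_DS1) = I_D2 − I_D1, so λ = (2.68 − 1.85) / (1.85 × 7.18 − 2.68 × 2.42) = 0.83 / 6.8 = 0.122 V⁻¹.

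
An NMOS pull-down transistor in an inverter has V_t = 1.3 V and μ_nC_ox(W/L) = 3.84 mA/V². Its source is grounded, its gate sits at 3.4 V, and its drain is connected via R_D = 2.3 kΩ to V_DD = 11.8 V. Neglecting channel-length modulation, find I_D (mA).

I_D = 4.82 mA

V_GS = V_G = 3.4 V, so V_ov = 3.4 − 1.3 = 2.1 V.
Assume saturation: I_D = ½ k_n V_ov² = 0.5 × 3.84 × 2.1² = 8.47 mA, giving V_DS = V_DD − I_D R_D = 11.8 − 8.47 × 2.3 = -7.67 V.
But -7.67 V < V_ov = 2.1 V, so the device is actually in triode.
In triode I_D = k_n[V_ov V_DS − ½ V_DS²] and I_D = (V_DD − V_DS)/R_D. Equating: 4.42 V_DS² − 19.55 V_DS + 11.8 = 0, giving V_DS = 0.721 V (the root below V_ov).
I_D = (11.8 − 0.721) / 2.3 = 4.82 mA.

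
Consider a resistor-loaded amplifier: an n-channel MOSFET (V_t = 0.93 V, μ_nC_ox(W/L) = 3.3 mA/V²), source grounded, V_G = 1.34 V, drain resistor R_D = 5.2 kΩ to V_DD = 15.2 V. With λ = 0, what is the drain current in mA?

V_GS = V_G = 1.34 V, so V_ov = 1.34 − 0.93 = 0.41 V.
Assume saturation: I_D = ½ k_n V_ov² = 0.5 × 3.3 × 0.41² = 0.277 mA, giving V_DS = V_DD − I_D R_D = 15.2 − 0.277 × 5.2 = 13.8 V.
V_DS = 13.8 V ≥ V_ov = 0.41 V, confirming saturation.

I_D = 0.277 mA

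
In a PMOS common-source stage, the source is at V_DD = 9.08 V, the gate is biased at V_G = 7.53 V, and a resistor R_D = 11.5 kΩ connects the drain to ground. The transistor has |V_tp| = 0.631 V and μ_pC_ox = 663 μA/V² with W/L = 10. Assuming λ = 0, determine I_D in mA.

I_D = 0.778 mA

V_SG = V_DD − V_G = 9.08 − 7.53 = 1.55 V, so V_ov = 1.55 − 0.631 = 0.919 V.
k_p = μ_pC_ox · (W/L) = 6.63 mA/V².
Assume saturation: I_D = ½ k_p V_ov² = 0.5 × 6.63 × 0.919² = 2.8 mA, giving V_SD = V_DD − I_D R_D = 9.08 − 2.8 × 11.5 = -23.1 V.
But -23.1 V < V_ov = 0.919 V, so the device is actually in triode.
In triode I_D = k_p[V_ov V_SD − ½ V_SD²] and I_D = (V_DD − V_SD)/R_D. Equating: 38.1 V_SD² − 71.07 V_SD + 9.08 = 0, giving V_SD = 0.138 V (the root below V_ov).
I_D = (9.08 − 0.138) / 11.5 = 0.778 mA.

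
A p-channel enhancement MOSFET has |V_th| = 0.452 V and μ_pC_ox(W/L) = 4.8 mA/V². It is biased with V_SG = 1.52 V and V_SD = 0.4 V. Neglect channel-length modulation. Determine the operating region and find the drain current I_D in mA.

V_ov = V_SG − |V_th| = 1.52 − 0.452 = 1.07 V.
Since V_SD = 0.4 V < V_ov = 1.07 V, the device is in the triode region.
I_D = k_p [V_ov · V_SD − ½ V_SD²] = 4.8 × [1.07 × 0.4 − 0.5 × 0.4²] = 1.67 mA.

Triode; I_D = 1.67 mA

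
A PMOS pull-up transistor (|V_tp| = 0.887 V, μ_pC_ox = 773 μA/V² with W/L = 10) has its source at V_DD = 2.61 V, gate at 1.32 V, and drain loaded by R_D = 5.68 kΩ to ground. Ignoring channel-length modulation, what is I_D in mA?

V_SG = V_DD − V_G = 2.61 − 1.32 = 1.29 V, so V_ov = 1.29 − 0.887 = 0.403 V.
k_p = μ_pC_ox · (W/L) = 7.73 mA/V².
Assume saturation: I_D = ½ k_p V_ov² = 0.5 × 7.73 × 0.403² = 0.628 mA, giving V_SD = V_DD − I_D R_D = 2.61 − 0.628 × 5.68 = -0.955 V.
But -0.955 V < V_ov = 0.403 V, so the device is actually in triode.
In triode I_D = k_p[V_ov V_SD − ½ V_SD²] and I_D = (V_DD − V_SD)/R_D. Equating: 22 V_SD² − 18.69 V_SD + 2.61 = 0, giving V_SD = 0.176 V (the root below V_ov).
I_D = (2.61 − 0.176) / 5.68 = 0.429 mA.

I_D = 0.429 mA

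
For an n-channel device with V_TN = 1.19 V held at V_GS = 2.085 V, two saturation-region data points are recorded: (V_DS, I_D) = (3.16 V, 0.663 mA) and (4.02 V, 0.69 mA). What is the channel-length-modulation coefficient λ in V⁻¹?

λ = 0.0557 V⁻¹

With V_GS fixed, I_D ∝ (1 + λ V_DS) in saturation, so I_D2/I_D1 = (1 + λ V_DS2)/(1 + λ V_DS1).
0.69/0.663 = 1.041 = (1 + 4.02 λ)/(1 + 3.16 λ).
Solving: λ (I_D1 V_DS2 − I_D2 V_DS1) = I_D2 − I_D1, so λ = (0.69 − 0.663) / (0.663 × 4.02 − 0.69 × 3.16) = 0.027 / 0.485 = 0.0557 V⁻¹.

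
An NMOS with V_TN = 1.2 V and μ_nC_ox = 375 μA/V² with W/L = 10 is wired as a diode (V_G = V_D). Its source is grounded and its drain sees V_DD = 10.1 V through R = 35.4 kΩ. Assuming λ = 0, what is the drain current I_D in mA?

I_D = 0.241 mA

With gate tied to drain, V_GS = V_DS ≥ V_GS − V_TN, so the device is in saturation.
k_n = μ_nC_ox · (W/L) = 3.75 mA/V².
KCL at the drain: ½ k_n (V_GS − V_TN)² = (V_DD − V_GS)/R.
Let x = V_GS − 1.2. Then 66.4 x² + x − 8.9 = 0, giving x = 0.359 V (positive root), so V_GS = 1.56 V.
I_D = (V_DD − V_GS)/R = (10.1 − 1.56) / 35.4 = 0.241 mA.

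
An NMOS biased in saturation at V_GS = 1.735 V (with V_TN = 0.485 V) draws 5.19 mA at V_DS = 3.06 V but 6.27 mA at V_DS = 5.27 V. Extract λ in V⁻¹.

λ = 0.132 V⁻¹

With V_GS fixed, I_D ∝ (1 + λ V_DS) in saturation, so I_D2/I_D1 = (1 + λ V_DS2)/(1 + λ V_DS1).
6.27/5.19 = 1.208 = (1 + 5.27 λ)/(1 + 3.06 λ).
Solving: λ (I_D1 V_DS2 − I_D2 V_DS1) = I_D2 − I_D1, so λ = (6.27 − 5.19) / (5.19 × 5.27 − 6.27 × 3.06) = 1.08 / 8.17 = 0.132 V⁻¹.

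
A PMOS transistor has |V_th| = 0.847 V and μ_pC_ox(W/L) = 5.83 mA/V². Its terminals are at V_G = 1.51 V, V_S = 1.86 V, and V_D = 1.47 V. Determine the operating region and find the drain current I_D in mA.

V_SG = V_S − V_G = 1.86 − 1.51 = 0.35 V; V_SD = V_S − V_D = 1.86 − 1.47 = 0.39 V.
V_SG = 0.35 V < |V_th| = 0.847 V, so the transistor is in cutoff.

Cutoff; I_D = 0 mA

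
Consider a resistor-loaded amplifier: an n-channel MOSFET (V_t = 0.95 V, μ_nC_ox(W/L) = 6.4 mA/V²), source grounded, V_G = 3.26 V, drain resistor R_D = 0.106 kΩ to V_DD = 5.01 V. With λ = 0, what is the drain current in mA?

I_D = 17.1 mA

V_GS = V_G = 3.26 V, so V_ov = 3.26 − 0.95 = 2.31 V.
Assume saturation: I_D = ½ k_n V_ov² = 0.5 × 6.4 × 2.31² = 17.1 mA, giving V_DS = V_DD − I_D R_D = 5.01 − 17.1 × 0.106 = 3.2 V.
V_DS = 3.2 V ≥ V_ov = 2.31 V, confirming saturation.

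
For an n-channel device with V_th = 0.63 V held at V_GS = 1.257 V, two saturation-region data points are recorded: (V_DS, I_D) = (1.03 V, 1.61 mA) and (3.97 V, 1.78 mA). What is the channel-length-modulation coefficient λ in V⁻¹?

λ = 0.0373 V⁻¹

With V_GS fixed, I_D ∝ (1 + λ V_DS) in saturation, so I_D2/I_D1 = (1 + λ V_DS2)/(1 + λ V_DS1).
1.78/1.61 = 1.106 = (1 + 3.97 λ)/(1 + 1.03 λ).
Solving: λ (I_D1 V_DS2 − I_D2 V_DS1) = I_D2 − I_D1, so λ = (1.78 − 1.61) / (1.61 × 3.97 − 1.78 × 1.03) = 0.17 / 4.56 = 0.0373 V⁻¹.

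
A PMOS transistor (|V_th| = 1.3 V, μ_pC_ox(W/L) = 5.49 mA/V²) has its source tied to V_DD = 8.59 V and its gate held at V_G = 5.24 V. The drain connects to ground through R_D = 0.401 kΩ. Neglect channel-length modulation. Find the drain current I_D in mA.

I_D = 11.5 mA

V_SG = V_DD − V_G = 8.59 − 5.24 = 3.35 V, so V_ov = 3.35 − 1.3 = 2.05 V.
Assume saturation: I_D = ½ k_p V_ov² = 0.5 × 5.49 × 2.05² = 11.5 mA, giving V_SD = V_DD − I_D R_D = 8.59 − 11.5 × 0.401 = 3.96 V.
V_SD = 3.96 V ≥ V_ov = 2.05 V, confirming saturation.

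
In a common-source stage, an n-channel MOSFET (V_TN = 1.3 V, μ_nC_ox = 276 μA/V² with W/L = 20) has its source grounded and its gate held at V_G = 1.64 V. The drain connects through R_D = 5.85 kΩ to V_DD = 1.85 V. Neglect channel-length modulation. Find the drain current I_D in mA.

V_GS = V_G = 1.64 V, so V_ov = 1.64 − 1.3 = 0.34 V.
k_n = μ_nC_ox · (W/L) = 5.52 mA/V².
Assume saturation: I_D = ½ k_n V_ov² = 0.5 × 5.52 × 0.34² = 0.319 mA, giving V_DS = V_DD − I_D R_D = 1.85 − 0.319 × 5.85 = -0.0165 V.
But -0.0165 V < V_ov = 0.34 V, so the device is actually in triode.
In triode I_D = k_n[V_ov V_DS − ½ V_DS²] and I_D = (V_DD − V_DS)/R_D. Equating: 16.1 V_DS² − 11.98 V_DS + 1.85 = 0, giving V_DS = 0.219 V (the root below V_ov).
I_D = (1.85 − 0.219) / 5.85 = 0.279 mA.

I_D = 0.279 mA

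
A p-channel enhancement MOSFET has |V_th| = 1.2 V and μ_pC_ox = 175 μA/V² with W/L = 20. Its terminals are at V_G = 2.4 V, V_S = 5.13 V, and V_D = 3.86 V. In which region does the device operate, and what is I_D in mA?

Triode; I_D = 3.98 mA

V_SG = V_S − V_G = 5.13 − 2.4 = 2.73 V; V_SD = V_S − V_D = 5.13 − 3.86 = 1.27 V.
k_p = μ_pC_ox · (W/L) = 3.5 mA/V².
V_ov = V_SG − |V_th| = 2.73 − 1.2 = 1.53 V.
Since V_SD = 1.27 V < V_ov = 1.53 V, the device is in the triode region.
I_D = k_p [V_ov · V_SD − ½ V_SD²] = 3.5 × [1.53 × 1.27 − 0.5 × 1.27²] = 3.98 mA.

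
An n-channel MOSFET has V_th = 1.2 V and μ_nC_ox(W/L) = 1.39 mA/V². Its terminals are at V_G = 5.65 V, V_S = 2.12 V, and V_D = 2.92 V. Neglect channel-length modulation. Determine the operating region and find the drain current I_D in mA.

Triode; I_D = 2.15 mA

V_GS = V_G − V_S = 5.65 − 2.12 = 3.53 V; V_DS = V_D − V_S = 2.92 − 2.12 = 0.8 V.
V_ov = V_GS − V_th = 3.53 − 1.2 = 2.33 V.
Since V_DS = 0.8 V < V_ov = 2.33 V, the device is in the triode region.
I_D = k_n [V_ov · V_DS − ½ V_DS²] = 1.39 × [2.33 × 0.8 − 0.5 × 0.8²] = 2.15 mA.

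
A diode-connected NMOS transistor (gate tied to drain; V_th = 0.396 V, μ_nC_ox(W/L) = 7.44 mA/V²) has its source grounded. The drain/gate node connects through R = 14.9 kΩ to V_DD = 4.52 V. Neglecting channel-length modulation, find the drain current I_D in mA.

With gate tied to drain, V_GS = V_DS ≥ V_GS − V_th, so the device is in saturation.
KCL at the drain: ½ k_n (V_GS − V_th)² = (V_DD − V_GS)/R.
Let x = V_GS − 0.396. Then 55.4 x² + x − 4.124 = 0, giving x = 0.264 V (positive root), so V_GS = 0.66 V.
I_D = (V_DD − V_GS)/R = (4.52 − 0.66) / 14.9 = 0.259 mA.

I_D = 0.259 mA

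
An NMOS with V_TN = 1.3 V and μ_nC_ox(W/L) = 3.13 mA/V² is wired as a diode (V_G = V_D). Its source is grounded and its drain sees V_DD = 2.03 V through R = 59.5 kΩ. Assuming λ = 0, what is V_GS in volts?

With gate tied to drain, V_GS = V_DS ≥ V_GS − V_TN, so the device is in saturation.
KCL at the drain: ½ k_n (V_GS − V_TN)² = (V_DD − V_GS)/R.
Let x = V_GS − 1.3. Then 93.1 x² + x − 0.73 = 0, giving x = 0.0833 V (positive root), so V_GS = 1.38 V.
I_D = (V_DD − V_GS)/R = (2.03 − 1.38) / 59.5 = 0.0109 mA.

V_GS = 1.38 V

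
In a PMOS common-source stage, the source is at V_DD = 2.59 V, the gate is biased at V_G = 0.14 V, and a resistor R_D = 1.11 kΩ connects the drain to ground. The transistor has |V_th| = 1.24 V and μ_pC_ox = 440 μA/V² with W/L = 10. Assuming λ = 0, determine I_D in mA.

I_D = 1.93 mA

V_SG = V_DD − V_G = 2.59 − 0.14 = 2.45 V, so V_ov = 2.45 − 1.24 = 1.21 V.
k_p = μ_pC_ox · (W/L) = 4.4 mA/V².
Assume saturation: I_D = ½ k_p V_ov² = 0.5 × 4.4 × 1.21² = 3.22 mA, giving V_SD = V_DD − I_D R_D = 2.59 − 3.22 × 1.11 = -0.985 V.
But -0.985 V < V_ov = 1.21 V, so the device is actually in triode.
In triode I_D = k_p[V_ov V_SD − ½ V_SD²] and I_D = (V_DD − V_SD)/R_D. Equating: 2.44 V_SD² − 6.91 V_SD + 2.59 = 0, giving V_SD = 0.445 V (the root below V_ov).
I_D = (2.59 − 0.445) / 1.11 = 1.93 mA.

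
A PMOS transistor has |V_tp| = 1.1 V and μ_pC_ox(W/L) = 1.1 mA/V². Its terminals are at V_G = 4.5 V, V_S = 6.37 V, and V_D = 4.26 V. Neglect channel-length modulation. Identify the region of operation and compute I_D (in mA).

V_SG = V_S − V_G = 6.37 − 4.5 = 1.87 V; V_SD = V_S − V_D = 6.37 − 4.26 = 2.11 V.
V_ov = V_SG − |V_tp| = 1.87 − 1.1 = 0.77 V.
Since V_SD = 2.11 V ≥ V_ov = 0.77 V, the device is in saturation.
I_D = ½ k_p V_ov² = 0.5 × 1.1 × 0.77² = 0.326 mA.

Saturation; I_D = 0.326 mA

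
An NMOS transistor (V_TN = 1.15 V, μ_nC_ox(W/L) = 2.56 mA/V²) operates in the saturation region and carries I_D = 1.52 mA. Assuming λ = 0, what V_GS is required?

In saturation I_D = ½ k_n (V_GS − V_TN)², so V_GS − V_TN = √(2 I_D / k_n) = √(2 × 1.52 / 2.56) = 1.09 V.
V_GS = 1.15 + 1.09 = 2.24 V.

V_GS = 2.24 V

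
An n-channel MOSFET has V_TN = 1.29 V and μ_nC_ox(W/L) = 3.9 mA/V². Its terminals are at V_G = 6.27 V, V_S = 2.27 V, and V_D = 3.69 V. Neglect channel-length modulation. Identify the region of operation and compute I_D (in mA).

Triode; I_D = 11.1 mA

V_GS = V_G − V_S = 6.27 − 2.27 = 4 V; V_DS = V_D − V_S = 3.69 − 2.27 = 1.42 V.
V_ov = V_GS − V_TN = 4 − 1.29 = 2.71 V.
Since V_DS = 1.42 V < V_ov = 2.71 V, the device is in the triode region.
I_D = k_n [V_ov · V_DS − ½ V_DS²] = 3.9 × [2.71 × 1.42 − 0.5 × 1.42²] = 11.1 mA.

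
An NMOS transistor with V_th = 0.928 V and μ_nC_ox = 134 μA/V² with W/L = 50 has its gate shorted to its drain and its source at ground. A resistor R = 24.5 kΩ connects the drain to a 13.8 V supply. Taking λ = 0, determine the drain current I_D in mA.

With gate tied to drain, V_GS = V_DS ≥ V_GS − V_th, so the device is in saturation.
k_n = μ_nC_ox · (W/L) = 6.7 mA/V².
KCL at the drain: ½ k_n (V_GS − V_th)² = (V_DD − V_GS)/R.
Let x = V_GS − 0.928. Then 82.1 x² + x − 12.87 = 0, giving x = 0.39 V (positive root), so V_GS = 1.32 V.
I_D = (V_DD − V_GS)/R = (13.8 − 1.32) / 24.5 = 0.509 mA.

I_D = 0.509 mA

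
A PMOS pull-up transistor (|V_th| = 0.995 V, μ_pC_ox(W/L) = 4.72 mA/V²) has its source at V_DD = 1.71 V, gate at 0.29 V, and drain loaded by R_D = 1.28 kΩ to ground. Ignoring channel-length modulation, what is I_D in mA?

V_SG = V_DD − V_G = 1.71 − 0.29 = 1.42 V, so V_ov = 1.42 − 0.995 = 0.425 V.
Assume saturation: I_D = ½ k_p V_ov² = 0.5 × 4.72 × 0.425² = 0.426 mA, giving V_SD = V_DD − I_D R_D = 1.71 − 0.426 × 1.28 = 1.16 V.
V_SD = 1.16 V ≥ V_ov = 0.425 V, confirming saturation.

I_D = 0.426 mA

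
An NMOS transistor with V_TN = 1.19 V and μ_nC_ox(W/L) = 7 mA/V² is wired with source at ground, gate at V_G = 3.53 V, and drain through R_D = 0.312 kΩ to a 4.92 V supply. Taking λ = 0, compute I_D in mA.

V_GS = V_G = 3.53 V, so V_ov = 3.53 − 1.19 = 2.34 V.
Assume saturation: I_D = ½ k_n V_ov² = 0.5 × 7 × 2.34² = 19.2 mA, giving V_DS = V_DD − I_D R_D = 4.92 − 19.2 × 0.312 = -1.06 V.
But -1.06 V < V_ov = 2.34 V, so the device is actually in triode.
In triode I_D = k_n[V_ov V_DS − ½ V_DS²] and I_D = (V_DD − V_DS)/R_D. Equating: 1.09 V_DS² − 6.111 V_DS + 4.92 = 0, giving V_DS = 0.975 V (the root below V_ov).
I_D = (4.92 − 0.975) / 0.312 = 12.6 mA.

I_D = 12.6 mA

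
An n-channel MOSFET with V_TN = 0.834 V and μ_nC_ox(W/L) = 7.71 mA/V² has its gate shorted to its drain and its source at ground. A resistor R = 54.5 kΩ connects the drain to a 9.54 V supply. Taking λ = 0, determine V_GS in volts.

V_GS = 1.04 V

With gate tied to drain, V_GS = V_DS ≥ V_GS − V_TN, so the device is in saturation.
KCL at the drain: ½ k_n (V_GS − V_TN)² = (V_DD − V_GS)/R.
Let x = V_GS − 0.834. Then 210 x² + x − 8.706 = 0, giving x = 0.201 V (positive root), so V_GS = 1.04 V.
I_D = (V_DD − V_GS)/R = (9.54 − 1.04) / 54.5 = 0.156 mA.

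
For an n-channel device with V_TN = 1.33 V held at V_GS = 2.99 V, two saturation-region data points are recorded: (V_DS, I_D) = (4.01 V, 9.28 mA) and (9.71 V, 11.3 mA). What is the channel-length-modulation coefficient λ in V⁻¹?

λ = 0.0451 V⁻¹

With V_GS fixed, I_D ∝ (1 + λ V_DS) in saturation, so I_D2/I_D1 = (1 + λ V_DS2)/(1 + λ V_DS1).
11.3/9.28 = 1.218 = (1 + 9.71 λ)/(1 + 4.01 λ).
Solving: λ (I_D1 V_DS2 − I_D2 V_DS1) = I_D2 − I_D1, so λ = (11.3 − 9.28) / (9.28 × 9.71 − 11.3 × 4.01) = 2.02 / 44.8 = 0.0451 V⁻¹.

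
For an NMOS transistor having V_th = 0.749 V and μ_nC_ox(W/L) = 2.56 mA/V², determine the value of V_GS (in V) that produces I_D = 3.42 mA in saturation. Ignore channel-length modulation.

In saturation I_D = ½ k_n (V_GS − V_th)², so V_GS − V_th = √(2 I_D / k_n) = √(2 × 3.42 / 2.56) = 1.63 V.
V_GS = 0.749 + 1.63 = 2.38 V.

V_GS = 2.38 V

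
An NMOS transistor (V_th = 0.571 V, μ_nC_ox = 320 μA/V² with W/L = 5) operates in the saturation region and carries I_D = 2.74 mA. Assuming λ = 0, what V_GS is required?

k_n = μ_nC_ox · (W/L) = 1.6 mA/V².
In saturation I_D = ½ k_n (V_GS − V_th)², so V_GS − V_th = √(2 I_D / k_n) = √(2 × 2.74 / 1.6) = 1.85 V.
V_GS = 0.571 + 1.85 = 2.42 V.

V_GS = 2.42 V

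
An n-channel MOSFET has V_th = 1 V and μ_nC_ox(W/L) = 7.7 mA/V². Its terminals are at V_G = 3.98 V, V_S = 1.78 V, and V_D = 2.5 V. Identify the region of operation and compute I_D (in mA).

Triode; I_D = 4.66 mA

V_GS = V_G − V_S = 3.98 − 1.78 = 2.2 V; V_DS = V_D − V_S = 2.5 − 1.78 = 0.72 V.
V_ov = V_GS − V_th = 2.2 − 1 = 1.2 V.
Since V_DS = 0.72 V < V_ov = 1.2 V, the device is in the triode region.
I_D = k_n [V_ov · V_DS − ½ V_DS²] = 7.7 × [1.2 × 0.72 − 0.5 × 0.72²] = 4.66 mA.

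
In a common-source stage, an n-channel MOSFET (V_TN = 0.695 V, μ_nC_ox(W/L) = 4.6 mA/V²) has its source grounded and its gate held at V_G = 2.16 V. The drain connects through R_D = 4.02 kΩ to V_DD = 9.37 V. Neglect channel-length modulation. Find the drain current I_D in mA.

I_D = 2.24 mA

V_GS = V_G = 2.16 V, so V_ov = 2.16 − 0.695 = 1.47 V.
Assume saturation: I_D = ½ k_n V_ov² = 0.5 × 4.6 × 1.47² = 4.94 mA, giving V_DS = V_DD − I_D R_D = 9.37 − 4.94 × 4.02 = -10.5 V.
But -10.5 V < V_ov = 1.47 V, so the device is actually in triode.
In triode I_D = k_n[V_ov V_DS − ½ V_DS²] and I_D = (V_DD − V_DS)/R_D. Equating: 9.25 V_DS² − 28.09 V_DS + 9.37 = 0, giving V_DS = 0.381 V (the root below V_ov).
I_D = (9.37 − 0.381) / 4.02 = 2.24 mA.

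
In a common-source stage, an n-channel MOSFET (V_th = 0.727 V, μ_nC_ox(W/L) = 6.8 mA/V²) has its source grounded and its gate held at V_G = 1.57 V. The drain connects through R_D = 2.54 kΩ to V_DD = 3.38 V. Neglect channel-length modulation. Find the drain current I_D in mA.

V_GS = V_G = 1.57 V, so V_ov = 1.57 − 0.727 = 0.843 V.
Assume saturation: I_D = ½ k_n V_ov² = 0.5 × 6.8 × 0.843² = 2.42 mA, giving V_DS = V_DD − I_D R_D = 3.38 − 2.42 × 2.54 = -2.76 V.
But -2.76 V < V_ov = 0.843 V, so the device is actually in triode.
In triode I_D = k_n[V_ov V_DS − ½ V_DS²] and I_D = (V_DD − V_DS)/R_D. Equating: 8.64 V_DS² − 15.56 V_DS + 3.38 = 0, giving V_DS = 0.253 V (the root below V_ov).
I_D = (3.38 − 0.253) / 2.54 = 1.23 mA.

I_D = 1.23 mA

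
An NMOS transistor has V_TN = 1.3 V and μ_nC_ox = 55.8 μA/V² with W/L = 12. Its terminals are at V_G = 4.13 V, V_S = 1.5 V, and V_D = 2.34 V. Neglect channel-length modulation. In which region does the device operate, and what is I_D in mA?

Triode; I_D = 0.512 mA

V_GS = V_G − V_S = 4.13 − 1.5 = 2.63 V; V_DS = V_D − V_S = 2.34 − 1.5 = 0.84 V.
k_n = μ_nC_ox · (W/L) = 0.6696 mA/V².
V_ov = V_GS − V_TN = 2.63 − 1.3 = 1.33 V.
Since V_DS = 0.84 V < V_ov = 1.33 V, the device is in the triode region.
I_D = k_n [V_ov · V_DS − ½ V_DS²] = 0.6696 × [1.33 × 0.84 − 0.5 × 0.84²] = 0.512 mA.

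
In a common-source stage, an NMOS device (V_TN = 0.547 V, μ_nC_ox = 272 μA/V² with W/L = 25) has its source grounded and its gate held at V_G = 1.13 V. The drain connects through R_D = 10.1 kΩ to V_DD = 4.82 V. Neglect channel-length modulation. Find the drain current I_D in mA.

I_D = 0.464 mA

V_GS = V_G = 1.13 V, so V_ov = 1.13 − 0.547 = 0.583 V.
k_n = μ_nC_ox · (W/L) = 6.8 mA/V².
Assume saturation: I_D = ½ k_n V_ov² = 0.5 × 6.8 × 0.583² = 1.16 mA, giving V_DS = V_DD − I_D R_D = 4.82 − 1.16 × 10.1 = -6.85 V.
But -6.85 V < V_ov = 0.583 V, so the device is actually in triode.
In triode I_D = k_n[V_ov V_DS − ½ V_DS²] and I_D = (V_DD − V_DS)/R_D. Equating: 34.3 V_DS² − 41.04 V_DS + 4.82 = 0, giving V_DS = 0.132 V (the root below V_ov).
I_D = (4.82 − 0.132) / 10.1 = 0.464 mA.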